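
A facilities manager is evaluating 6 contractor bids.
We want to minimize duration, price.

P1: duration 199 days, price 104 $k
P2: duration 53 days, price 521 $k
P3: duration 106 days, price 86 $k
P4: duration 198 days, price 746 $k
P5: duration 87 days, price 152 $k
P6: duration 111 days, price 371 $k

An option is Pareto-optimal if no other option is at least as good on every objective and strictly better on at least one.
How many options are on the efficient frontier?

3

P1: dominated by P3 (duration 106≤199, price 86≤104).
P2: not dominated (best duration).
P3: not dominated (best price).
P4: dominated by P2 (duration 53≤198, price 521≤746).
P5: not dominated.
P6: dominated by P3 (duration 106≤111, price 86≤371).
Pareto-optimal: P2, P3, P5 → 3.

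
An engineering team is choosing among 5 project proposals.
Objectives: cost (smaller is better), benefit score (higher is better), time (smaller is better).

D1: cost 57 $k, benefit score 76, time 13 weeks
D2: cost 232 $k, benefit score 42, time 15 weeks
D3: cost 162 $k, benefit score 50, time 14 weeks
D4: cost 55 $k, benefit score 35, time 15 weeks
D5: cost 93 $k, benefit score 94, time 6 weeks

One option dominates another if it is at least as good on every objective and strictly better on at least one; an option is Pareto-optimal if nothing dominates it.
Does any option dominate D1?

D2: worse on cost (232 vs 57).
D3: worse on cost (162 vs 57).
D4: worse on benefit score (35 vs 76).
D5: worse on cost (93 vs 57).
No option is at least as good as D1 on every objective and strictly better on one.

No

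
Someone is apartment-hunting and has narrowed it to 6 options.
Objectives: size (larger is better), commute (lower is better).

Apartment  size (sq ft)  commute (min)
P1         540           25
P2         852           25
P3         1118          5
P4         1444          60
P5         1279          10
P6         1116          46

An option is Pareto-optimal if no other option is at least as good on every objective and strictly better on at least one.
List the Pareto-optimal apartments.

P1: dominated by P2 (size 852≥540, commute 25≤25).
P2: dominated by P3 (size 1118≥852, commute 5≤25).
P3: not dominated (best commute).
P4: not dominated (best size).
P5: not dominated.
P6: dominated by P3 (size 1118≥1116, commute 5≤46).

P3, P4, P5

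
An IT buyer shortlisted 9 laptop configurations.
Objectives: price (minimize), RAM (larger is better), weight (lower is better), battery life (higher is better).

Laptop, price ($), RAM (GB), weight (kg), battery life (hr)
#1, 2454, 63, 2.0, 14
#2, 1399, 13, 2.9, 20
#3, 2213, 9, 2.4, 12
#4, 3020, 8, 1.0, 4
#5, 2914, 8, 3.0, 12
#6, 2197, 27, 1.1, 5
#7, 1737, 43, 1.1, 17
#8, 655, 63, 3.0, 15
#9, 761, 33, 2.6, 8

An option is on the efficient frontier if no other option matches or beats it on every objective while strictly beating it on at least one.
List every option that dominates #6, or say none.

#7: price 1737≤2197, RAM 43≥27, weight 1.1≤1.1, battery life 17≥5 — dominates #6.
Others (#1, #2, #3, #4, #5, #8, #9) are each worse than #6 on at least one objective.

#7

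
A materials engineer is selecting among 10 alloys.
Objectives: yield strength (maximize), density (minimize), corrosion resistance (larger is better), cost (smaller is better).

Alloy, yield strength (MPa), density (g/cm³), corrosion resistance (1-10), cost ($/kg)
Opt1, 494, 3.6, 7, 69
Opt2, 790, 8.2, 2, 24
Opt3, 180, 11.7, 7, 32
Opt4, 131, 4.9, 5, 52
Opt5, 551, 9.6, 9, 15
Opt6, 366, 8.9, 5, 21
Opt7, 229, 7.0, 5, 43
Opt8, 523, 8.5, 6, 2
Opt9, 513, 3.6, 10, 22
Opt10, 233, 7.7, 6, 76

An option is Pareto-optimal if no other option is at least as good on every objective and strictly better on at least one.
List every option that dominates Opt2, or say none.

Opt1: worse on yield strength (494 vs 790).
Opt3: worse on yield strength (180 vs 790).
Opt4: worse on yield strength (131 vs 790).
Opt5: worse on yield strength (551 vs 790).
Opt6: worse on yield strength (366 vs 790).
Opt7: worse on yield strength (229 vs 790).
Opt8: worse on yield strength (523 vs 790).
Opt9: worse on yield strength (513 vs 790).
Opt10: worse on yield strength (233 vs 790).
No option dominates Opt2.

none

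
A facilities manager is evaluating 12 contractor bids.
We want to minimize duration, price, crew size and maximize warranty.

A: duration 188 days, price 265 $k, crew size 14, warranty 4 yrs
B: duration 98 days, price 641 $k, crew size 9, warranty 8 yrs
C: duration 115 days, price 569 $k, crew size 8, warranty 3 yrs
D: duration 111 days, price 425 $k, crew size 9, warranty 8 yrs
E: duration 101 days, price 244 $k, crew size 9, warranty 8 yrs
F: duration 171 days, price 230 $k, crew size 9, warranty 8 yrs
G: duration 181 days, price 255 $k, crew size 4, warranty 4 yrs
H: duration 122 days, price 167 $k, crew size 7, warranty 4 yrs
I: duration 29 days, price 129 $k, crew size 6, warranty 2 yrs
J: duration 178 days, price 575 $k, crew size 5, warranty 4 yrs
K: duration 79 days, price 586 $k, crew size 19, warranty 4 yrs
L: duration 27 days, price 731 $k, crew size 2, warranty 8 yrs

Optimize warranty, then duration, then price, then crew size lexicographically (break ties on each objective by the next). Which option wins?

L

First maximize warranty: best is 8, kept {B, D, E, F, L}.
Then minimize duration: best is 27, kept {L}.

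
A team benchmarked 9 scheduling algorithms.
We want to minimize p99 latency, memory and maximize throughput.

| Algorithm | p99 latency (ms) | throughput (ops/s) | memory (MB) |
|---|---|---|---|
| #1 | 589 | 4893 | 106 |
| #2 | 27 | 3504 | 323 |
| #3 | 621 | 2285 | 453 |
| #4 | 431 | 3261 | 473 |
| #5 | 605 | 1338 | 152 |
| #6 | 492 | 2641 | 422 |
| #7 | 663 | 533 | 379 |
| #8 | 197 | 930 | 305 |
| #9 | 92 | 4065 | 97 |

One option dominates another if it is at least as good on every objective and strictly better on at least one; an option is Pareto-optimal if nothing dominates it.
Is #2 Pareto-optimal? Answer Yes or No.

Yes

#1: worse on p99 latency (589 vs 27).
#3: worse on p99 latency (621 vs 27).
#4: worse on p99 latency (431 vs 27).
#5: worse on p99 latency (605 vs 27).
#6: worse on p99 latency (492 vs 27).
#7: worse on p99 latency (663 vs 27).
#8: worse on p99 latency (197 vs 27).
#9: worse on p99 latency (92 vs 27).
No option is at least as good as #2 on every objective and strictly better on one.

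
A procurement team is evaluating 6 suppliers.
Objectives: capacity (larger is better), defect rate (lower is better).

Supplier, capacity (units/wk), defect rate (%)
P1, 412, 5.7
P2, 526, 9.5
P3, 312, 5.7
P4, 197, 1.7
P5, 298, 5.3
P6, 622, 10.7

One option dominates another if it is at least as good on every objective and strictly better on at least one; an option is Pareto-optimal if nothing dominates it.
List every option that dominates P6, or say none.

none

P1: worse on capacity (412 vs 622).
P2: worse on capacity (526 vs 622).
P3: worse on capacity (312 vs 622).
P4: worse on capacity (197 vs 622).
P5: worse on capacity (298 vs 622).
No option dominates P6.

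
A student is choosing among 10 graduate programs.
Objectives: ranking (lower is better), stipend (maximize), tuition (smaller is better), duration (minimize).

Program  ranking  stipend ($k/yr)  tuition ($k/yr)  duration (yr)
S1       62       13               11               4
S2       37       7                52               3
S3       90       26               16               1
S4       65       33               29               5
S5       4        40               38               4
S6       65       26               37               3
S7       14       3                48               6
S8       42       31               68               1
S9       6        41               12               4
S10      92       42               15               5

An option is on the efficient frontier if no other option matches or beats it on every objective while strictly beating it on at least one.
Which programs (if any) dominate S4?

S9: ranking 6≤65, stipend 41≥33, tuition 12≤29, duration 4≤5 — dominates S4.
Others (S1, S2, S3, S5, S6, S7, S8, S10) are each worse than S4 on at least one objective.

S9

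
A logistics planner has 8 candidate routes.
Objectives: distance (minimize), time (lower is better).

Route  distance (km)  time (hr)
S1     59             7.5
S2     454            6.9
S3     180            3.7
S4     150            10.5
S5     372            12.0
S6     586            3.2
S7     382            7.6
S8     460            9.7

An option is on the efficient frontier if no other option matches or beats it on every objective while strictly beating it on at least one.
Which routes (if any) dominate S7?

S1, S3

S1: distance 59≤382, time 7.5≤7.6 — dominates S7.
S3: distance 180≤382, time 3.7≤7.6 — dominates S7.
Others (S2, S4, S5, S6, S8) are each worse than S7 on at least one objective.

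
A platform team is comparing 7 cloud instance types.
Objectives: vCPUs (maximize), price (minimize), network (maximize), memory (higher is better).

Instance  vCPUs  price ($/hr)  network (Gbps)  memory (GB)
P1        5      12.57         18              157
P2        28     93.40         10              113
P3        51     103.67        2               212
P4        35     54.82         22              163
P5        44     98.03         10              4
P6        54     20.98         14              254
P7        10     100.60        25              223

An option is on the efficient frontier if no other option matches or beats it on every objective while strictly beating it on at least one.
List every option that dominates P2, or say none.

P4, P6

P4: vCPUs 35≥28, price 54.82≤93.40, network 22≥10, memory 163≥113 — dominates P2.
P6: vCPUs 54≥28, price 20.98≤93.40, network 14≥10, memory 254≥113 — dominates P2.
Others (P1, P3, P5, P7) are each worse than P2 on at least one objective.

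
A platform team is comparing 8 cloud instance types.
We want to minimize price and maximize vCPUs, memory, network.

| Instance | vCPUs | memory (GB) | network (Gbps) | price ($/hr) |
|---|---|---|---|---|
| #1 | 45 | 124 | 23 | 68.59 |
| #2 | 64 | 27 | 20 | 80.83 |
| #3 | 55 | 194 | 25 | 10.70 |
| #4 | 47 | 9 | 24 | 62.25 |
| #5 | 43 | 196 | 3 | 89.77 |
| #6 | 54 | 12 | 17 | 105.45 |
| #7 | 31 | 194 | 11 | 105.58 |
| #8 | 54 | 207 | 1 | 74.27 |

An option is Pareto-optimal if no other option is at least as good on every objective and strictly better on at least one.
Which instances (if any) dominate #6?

#2: vCPUs 64≥54, memory 27≥12, network 20≥17, price 80.83≤105.45 — dominates #6.
#3: vCPUs 55≥54, memory 194≥12, network 25≥17, price 10.70≤105.45 — dominates #6.
Others (#1, #4, #5, #7, #8) are each worse than #6 on at least one objective.

#2, #3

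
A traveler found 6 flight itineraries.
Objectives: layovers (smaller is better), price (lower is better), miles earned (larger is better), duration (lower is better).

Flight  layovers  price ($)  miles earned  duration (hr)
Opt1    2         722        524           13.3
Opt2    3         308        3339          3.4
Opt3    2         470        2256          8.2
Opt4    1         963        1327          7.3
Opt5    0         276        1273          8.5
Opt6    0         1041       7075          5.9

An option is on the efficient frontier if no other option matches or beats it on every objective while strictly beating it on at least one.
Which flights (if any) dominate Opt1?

Opt3: layovers 2≤2, price 470≤722, miles earned 2256≥524, duration 8.2≤13.3 — dominates Opt1.
Opt5: layovers 0≤2, price 276≤722, miles earned 1273≥524, duration 8.5≤13.3 — dominates Opt1.
Others (Opt2, Opt4, Opt6) are each worse than Opt1 on at least one objective.

Opt3, Opt5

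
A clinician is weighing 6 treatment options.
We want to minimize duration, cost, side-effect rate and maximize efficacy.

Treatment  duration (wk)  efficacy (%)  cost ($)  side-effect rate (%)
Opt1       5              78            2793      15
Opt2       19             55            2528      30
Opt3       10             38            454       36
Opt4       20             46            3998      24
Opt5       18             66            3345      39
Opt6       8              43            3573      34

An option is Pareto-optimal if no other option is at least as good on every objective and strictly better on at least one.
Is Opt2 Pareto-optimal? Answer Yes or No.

Opt1: worse on cost (2793 vs 2528).
Opt3: worse on efficacy (38 vs 55).
Opt4: worse on duration (20 vs 19).
Opt5: worse on cost (3345 vs 2528).
Opt6: worse on efficacy (43 vs 55).
No option is at least as good as Opt2 on every objective and strictly better on one.

Yes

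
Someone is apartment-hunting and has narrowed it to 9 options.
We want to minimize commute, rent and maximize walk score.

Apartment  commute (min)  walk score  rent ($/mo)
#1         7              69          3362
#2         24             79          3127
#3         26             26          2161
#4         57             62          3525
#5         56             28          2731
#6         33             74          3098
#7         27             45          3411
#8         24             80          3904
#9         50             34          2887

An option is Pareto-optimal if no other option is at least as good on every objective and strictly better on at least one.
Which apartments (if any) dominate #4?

#1: commute 7≤57, walk score 69≥62, rent 3362≤3525 — dominates #4.
#2: commute 24≤57, walk score 79≥62, rent 3127≤3525 — dominates #4.
#6: commute 33≤57, walk score 74≥62, rent 3098≤3525 — dominates #4.
Others (#3, #5, #7, #8, #9) are each worse than #4 on at least one objective.

#1, #2, #6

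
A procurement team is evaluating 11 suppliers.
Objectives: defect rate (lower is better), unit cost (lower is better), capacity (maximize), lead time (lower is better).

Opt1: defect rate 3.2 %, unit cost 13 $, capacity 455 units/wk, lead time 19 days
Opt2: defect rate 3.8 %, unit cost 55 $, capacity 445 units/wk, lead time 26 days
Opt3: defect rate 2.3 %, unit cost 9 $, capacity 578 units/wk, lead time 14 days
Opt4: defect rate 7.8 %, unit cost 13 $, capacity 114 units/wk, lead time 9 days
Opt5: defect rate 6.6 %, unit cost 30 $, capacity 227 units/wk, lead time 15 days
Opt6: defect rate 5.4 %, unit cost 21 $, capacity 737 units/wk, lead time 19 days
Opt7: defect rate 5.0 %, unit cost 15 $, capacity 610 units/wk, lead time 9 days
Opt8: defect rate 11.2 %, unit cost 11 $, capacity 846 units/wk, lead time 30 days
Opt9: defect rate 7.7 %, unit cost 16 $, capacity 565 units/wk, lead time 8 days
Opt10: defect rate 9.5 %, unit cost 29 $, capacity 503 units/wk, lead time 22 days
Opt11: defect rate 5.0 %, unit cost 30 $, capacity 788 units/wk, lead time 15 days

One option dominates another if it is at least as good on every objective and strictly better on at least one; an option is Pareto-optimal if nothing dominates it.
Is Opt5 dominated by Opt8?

Opt8 vs Opt5: Opt8 is worse on defect rate (11.2 vs 6.6), so it does not dominate Opt5.

No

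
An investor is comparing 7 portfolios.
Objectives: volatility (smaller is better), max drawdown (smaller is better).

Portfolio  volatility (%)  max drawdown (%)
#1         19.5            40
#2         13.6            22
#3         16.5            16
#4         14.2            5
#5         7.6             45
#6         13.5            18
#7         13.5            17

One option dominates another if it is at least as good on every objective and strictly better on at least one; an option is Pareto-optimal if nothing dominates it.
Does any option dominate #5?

#1: worse on volatility (19.5 vs 7.6).
#2: worse on volatility (13.6 vs 7.6).
#3: worse on volatility (16.5 vs 7.6).
#4: worse on volatility (14.2 vs 7.6).
#6: worse on volatility (13.5 vs 7.6).
#7: worse on volatility (13.5 vs 7.6).
No option is at least as good as #5 on every objective and strictly better on one.

No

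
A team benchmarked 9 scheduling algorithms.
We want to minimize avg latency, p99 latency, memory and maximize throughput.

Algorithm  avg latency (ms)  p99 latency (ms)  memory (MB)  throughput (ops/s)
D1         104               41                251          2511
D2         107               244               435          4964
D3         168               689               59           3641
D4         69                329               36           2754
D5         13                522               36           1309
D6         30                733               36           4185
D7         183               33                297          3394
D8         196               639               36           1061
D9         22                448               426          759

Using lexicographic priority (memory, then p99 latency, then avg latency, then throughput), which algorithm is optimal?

First minimize memory: best is 36, kept {D4, D5, D6, D8}.
Then minimize p99 latency: best is 329, kept {D4}.

D4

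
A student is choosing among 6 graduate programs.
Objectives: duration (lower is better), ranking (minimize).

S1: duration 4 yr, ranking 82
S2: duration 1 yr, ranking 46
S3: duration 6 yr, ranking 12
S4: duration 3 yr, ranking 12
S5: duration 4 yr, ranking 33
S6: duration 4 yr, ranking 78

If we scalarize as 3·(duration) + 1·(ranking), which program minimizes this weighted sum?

S4

S1: 3·4 + 1·82 = 94
S2: 3·1 + 1·46 = 49
S3: 3·6 + 1·12 = 30
S4: 3·3 + 1·12 = 21
S5: 3·4 + 1·33 = 45
S6: 3·4 + 1·78 = 90
Lowest: S4 at 21.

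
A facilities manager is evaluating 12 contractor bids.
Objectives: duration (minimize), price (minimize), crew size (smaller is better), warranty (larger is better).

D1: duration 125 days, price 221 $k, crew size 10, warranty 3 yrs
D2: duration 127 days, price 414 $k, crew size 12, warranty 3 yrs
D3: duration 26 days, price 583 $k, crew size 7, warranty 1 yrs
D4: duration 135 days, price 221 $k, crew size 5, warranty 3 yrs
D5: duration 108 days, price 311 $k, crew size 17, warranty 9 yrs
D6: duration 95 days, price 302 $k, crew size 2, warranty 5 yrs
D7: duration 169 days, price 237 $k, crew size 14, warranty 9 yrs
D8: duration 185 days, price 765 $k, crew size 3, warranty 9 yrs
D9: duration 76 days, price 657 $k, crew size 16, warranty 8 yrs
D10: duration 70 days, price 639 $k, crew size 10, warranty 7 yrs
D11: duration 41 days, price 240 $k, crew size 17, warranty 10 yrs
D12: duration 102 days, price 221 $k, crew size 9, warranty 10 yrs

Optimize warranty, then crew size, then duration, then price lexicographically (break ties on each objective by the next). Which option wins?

D12

First maximize warranty: best is 10, kept {D11, D12}.
Then minimize crew size: best is 9, kept {D12}.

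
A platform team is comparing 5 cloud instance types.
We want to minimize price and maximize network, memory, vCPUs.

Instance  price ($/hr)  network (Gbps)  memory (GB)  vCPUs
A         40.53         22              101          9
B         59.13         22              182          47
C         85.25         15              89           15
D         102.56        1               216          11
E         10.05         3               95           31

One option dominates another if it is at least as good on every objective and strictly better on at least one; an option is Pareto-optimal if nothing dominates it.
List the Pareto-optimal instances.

A: not dominated.
B: not dominated (best vCPUs).
C: dominated by B (price 59.13≤85.25, network 22≥15, memory 182≥89, vCPUs 47≥15).
D: not dominated (best memory).
E: not dominated (best price).

A, B, D, E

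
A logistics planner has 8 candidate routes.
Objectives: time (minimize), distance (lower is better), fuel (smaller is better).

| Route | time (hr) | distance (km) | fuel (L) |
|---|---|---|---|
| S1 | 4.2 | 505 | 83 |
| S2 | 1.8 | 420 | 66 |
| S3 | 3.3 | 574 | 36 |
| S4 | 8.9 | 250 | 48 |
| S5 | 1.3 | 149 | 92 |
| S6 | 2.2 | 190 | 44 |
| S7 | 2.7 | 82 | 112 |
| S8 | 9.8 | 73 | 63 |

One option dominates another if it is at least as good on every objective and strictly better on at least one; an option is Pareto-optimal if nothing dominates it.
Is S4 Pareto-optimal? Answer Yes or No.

S6 vs S4: time 2.2≤8.9, distance 190≤250, fuel 44≤48 — S6 is at least as good on every objective and strictly better on at least one, so S6 dominates S4.

No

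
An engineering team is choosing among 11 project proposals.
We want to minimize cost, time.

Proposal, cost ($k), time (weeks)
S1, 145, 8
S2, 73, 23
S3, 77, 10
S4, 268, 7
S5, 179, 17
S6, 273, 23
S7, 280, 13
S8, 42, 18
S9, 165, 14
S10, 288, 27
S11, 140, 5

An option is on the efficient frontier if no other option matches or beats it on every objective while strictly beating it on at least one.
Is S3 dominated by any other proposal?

No

S1: worse on cost (145 vs 77).
S2: worse on time (23 vs 10).
S4: worse on cost (268 vs 77).
S5: worse on cost (179 vs 77).
S6: worse on cost (273 vs 77).
S7: worse on cost (280 vs 77).
S8: worse on time (18 vs 10).
S9: worse on cost (165 vs 77).
S10: worse on cost (288 vs 77).
S11: worse on cost (140 vs 77).
No option is at least as good as S3 on every objective and strictly better on one.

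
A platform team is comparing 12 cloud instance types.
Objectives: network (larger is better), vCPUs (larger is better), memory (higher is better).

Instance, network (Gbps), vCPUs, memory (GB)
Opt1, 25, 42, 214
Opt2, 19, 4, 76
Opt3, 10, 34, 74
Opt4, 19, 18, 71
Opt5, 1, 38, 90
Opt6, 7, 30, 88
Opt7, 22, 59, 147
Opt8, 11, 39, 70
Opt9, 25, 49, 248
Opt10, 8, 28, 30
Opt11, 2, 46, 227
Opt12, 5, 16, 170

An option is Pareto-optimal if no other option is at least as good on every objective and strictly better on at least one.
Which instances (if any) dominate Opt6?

Opt1, Opt7, Opt9

Opt1: network 25≥7, vCPUs 42≥30, memory 214≥88 — dominates Opt6.
Opt7: network 22≥7, vCPUs 59≥30, memory 147≥88 — dominates Opt6.
Opt9: network 25≥7, vCPUs 49≥30, memory 248≥88 — dominates Opt6.
Others (Opt2, Opt3, Opt4, Opt5, Opt8, Opt10, Opt11, Opt12) are each worse than Opt6 on at least one objective.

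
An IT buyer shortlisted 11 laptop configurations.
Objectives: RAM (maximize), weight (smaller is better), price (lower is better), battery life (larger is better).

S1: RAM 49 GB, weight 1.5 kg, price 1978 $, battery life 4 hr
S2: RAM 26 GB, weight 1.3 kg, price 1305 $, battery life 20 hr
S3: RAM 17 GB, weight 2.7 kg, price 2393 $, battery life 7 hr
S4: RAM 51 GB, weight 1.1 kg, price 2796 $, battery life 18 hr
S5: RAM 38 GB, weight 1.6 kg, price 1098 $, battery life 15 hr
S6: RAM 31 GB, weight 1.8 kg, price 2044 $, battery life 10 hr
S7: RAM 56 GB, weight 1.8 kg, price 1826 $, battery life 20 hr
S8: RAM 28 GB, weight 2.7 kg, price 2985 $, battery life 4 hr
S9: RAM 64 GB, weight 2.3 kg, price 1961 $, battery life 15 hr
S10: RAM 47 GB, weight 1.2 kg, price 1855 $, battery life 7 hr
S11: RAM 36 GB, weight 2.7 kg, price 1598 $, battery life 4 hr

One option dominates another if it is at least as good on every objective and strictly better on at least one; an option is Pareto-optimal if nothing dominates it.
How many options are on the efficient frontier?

7

S1: not dominated.
S2: not dominated.
S3: dominated by S2 (RAM 26≥17, weight 1.3≤2.7, price 1305≤2393, battery life 20≥7).
S4: not dominated (best weight).
S5: not dominated (best price).
S6: dominated by S5 (RAM 38≥31, weight 1.6≤1.8, price 1098≤2044, battery life 15≥10).
S7: not dominated.
S8: dominated by S1 (RAM 49≥28, weight 1.5≤2.7, price 1978≤2985, battery life 4≥4).
S9: not dominated (best RAM).
S10: not dominated.
S11: dominated by S5 (RAM 38≥36, weight 1.6≤2.7, price 1098≤1598, battery life 15≥4).
Pareto-optimal: S1, S2, S4, S5, S7, S9, S10 → 7.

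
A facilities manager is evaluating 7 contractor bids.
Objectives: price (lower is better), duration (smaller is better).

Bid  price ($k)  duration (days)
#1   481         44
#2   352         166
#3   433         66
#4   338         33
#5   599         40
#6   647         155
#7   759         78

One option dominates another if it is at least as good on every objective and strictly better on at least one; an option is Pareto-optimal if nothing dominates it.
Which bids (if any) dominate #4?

none

#1: worse on price (481 vs 338).
#2: worse on price (352 vs 338).
#3: worse on price (433 vs 338).
#5: worse on price (599 vs 338).
#6: worse on price (647 vs 338).
#7: worse on price (759 vs 338).
No option dominates #4.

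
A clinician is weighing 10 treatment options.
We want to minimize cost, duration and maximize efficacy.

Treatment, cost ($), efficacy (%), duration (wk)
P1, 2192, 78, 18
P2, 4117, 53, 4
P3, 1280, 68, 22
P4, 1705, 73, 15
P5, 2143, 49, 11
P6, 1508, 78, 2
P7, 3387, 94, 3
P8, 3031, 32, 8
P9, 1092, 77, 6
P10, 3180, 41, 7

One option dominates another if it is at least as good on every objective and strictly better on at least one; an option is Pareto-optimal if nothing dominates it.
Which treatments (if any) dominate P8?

P6, P9

P6: cost 1508≤3031, efficacy 78≥32, duration 2≤8 — dominates P8.
P9: cost 1092≤3031, efficacy 77≥32, duration 6≤8 — dominates P8.
Others (P1, P2, P3, P4, P5, P7, P10) are each worse than P8 on at least one objective.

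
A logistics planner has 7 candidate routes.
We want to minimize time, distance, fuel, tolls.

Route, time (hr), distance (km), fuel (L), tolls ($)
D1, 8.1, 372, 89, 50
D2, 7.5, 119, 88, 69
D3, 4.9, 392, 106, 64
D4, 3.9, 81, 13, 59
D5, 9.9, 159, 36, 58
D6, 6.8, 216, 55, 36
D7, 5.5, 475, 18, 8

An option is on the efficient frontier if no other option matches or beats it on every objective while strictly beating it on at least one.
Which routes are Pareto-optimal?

D1: dominated by D6 (time 6.8≤8.1, distance 216≤372, fuel 55≤89, tolls 36≤50).
D2: dominated by D4 (time 3.9≤7.5, distance 81≤119, fuel 13≤88, tolls 59≤69).
D3: dominated by D4 (time 3.9≤4.9, distance 81≤392, fuel 13≤106, tolls 59≤64).
D4: not dominated (best time).
D5: not dominated.
D6: not dominated.
D7: not dominated (best tolls).

D4, D5, D6, D7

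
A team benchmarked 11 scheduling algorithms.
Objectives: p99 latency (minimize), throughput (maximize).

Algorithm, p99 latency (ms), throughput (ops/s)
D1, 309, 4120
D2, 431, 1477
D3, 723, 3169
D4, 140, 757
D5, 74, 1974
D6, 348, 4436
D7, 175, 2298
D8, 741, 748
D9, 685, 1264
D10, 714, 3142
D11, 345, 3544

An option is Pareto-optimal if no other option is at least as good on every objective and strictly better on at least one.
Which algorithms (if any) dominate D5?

none

D1: worse on p99 latency (309 vs 74).
D2: worse on p99 latency (431 vs 74).
D3: worse on p99 latency (723 vs 74).
D4: worse on p99 latency (140 vs 74).
D6: worse on p99 latency (348 vs 74).
D7: worse on p99 latency (175 vs 74).
D8: worse on p99 latency (741 vs 74).
D9: worse on p99 latency (685 vs 74).
D10: worse on p99 latency (714 vs 74).
D11: worse on p99 latency (345 vs 74).
No option dominates D5.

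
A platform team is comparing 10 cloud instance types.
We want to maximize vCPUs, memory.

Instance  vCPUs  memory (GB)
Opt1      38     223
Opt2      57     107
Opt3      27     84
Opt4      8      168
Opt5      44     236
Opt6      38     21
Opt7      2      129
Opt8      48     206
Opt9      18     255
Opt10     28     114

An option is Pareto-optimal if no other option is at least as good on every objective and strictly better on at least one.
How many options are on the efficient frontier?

4

Opt1: dominated by Opt5 (vCPUs 44≥38, memory 236≥223).
Opt2: not dominated (best vCPUs).
Opt3: dominated by Opt1 (vCPUs 38≥27, memory 223≥84).
Opt4: dominated by Opt1 (vCPUs 38≥8, memory 223≥168).
Opt5: not dominated.
Opt6: dominated by Opt1 (vCPUs 38≥38, memory 223≥21).
Opt7: dominated by Opt1 (vCPUs 38≥2, memory 223≥129).
Opt8: not dominated.
Opt9: not dominated (best memory).
Opt10: dominated by Opt1 (vCPUs 38≥28, memory 223≥114).
Pareto-optimal: Opt2, Opt5, Opt8, Opt9 → 4.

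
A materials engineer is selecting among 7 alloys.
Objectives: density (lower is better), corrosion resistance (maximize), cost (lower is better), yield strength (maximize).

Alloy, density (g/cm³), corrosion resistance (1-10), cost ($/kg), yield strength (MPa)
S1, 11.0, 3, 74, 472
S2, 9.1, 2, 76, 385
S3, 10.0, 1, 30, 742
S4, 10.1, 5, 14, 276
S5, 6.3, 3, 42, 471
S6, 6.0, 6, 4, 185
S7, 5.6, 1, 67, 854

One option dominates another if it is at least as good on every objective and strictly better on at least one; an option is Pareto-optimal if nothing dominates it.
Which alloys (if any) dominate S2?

S5

S5: density 6.3≤9.1, corrosion resistance 3≥2, cost 42≤76, yield strength 471≥385 — dominates S2.
Others (S1, S3, S4, S6, S7) are each worse than S2 on at least one objective.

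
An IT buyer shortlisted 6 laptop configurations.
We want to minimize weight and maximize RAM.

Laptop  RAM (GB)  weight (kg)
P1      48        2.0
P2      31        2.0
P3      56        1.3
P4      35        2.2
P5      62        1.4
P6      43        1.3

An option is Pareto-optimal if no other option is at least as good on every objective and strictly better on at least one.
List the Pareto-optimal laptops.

P1: dominated by P3 (RAM 56≥48, weight 1.3≤2.0).
P2: dominated by P1 (RAM 48≥31, weight 2.0≤2.0).
P3: not dominated.
P4: dominated by P1 (RAM 48≥35, weight 2.0≤2.2).
P5: not dominated (best RAM).
P6: dominated by P3 (RAM 56≥43, weight 1.3≤1.3).

P3, P5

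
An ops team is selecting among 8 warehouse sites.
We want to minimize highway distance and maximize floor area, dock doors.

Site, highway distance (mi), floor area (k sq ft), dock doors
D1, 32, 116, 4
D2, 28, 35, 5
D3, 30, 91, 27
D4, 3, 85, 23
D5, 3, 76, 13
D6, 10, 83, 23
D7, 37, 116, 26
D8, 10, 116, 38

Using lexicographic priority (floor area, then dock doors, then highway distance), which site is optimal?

D8

First maximize floor area: best is 116, kept {D1, D7, D8}.
Then maximize dock doors: best is 38, kept {D8}.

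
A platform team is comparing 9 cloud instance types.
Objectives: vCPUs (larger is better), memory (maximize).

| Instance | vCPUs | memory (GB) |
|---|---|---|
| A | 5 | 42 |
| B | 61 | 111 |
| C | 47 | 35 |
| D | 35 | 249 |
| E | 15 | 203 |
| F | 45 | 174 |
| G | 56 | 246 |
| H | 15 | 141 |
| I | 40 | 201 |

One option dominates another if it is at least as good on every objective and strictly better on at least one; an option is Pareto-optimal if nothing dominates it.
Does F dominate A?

F vs A: vCPUs 45≥5, memory 174≥42 — F is at least as good on every objective with at least one strict improvement.

Yes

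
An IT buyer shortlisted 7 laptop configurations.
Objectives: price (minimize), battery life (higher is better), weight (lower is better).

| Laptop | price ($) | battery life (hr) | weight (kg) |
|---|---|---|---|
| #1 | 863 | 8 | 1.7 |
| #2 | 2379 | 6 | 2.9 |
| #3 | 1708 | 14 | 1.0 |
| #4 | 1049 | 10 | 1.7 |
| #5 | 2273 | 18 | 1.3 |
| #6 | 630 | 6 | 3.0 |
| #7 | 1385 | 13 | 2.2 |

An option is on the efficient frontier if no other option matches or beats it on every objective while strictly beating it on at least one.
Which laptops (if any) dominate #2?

#1, #3, #4, #5, #7

#1: price 863≤2379, battery life 8≥6, weight 1.7≤2.9 — dominates #2.
#3: price 1708≤2379, battery life 14≥6, weight 1.0≤2.9 — dominates #2.
#4: price 1049≤2379, battery life 10≥6, weight 1.7≤2.9 — dominates #2.
#5: price 2273≤2379, battery life 18≥6, weight 1.3≤2.9 — dominates #2.
#7: price 1385≤2379, battery life 13≥6, weight 2.2≤2.9 — dominates #2.
Others (#6) are each worse than #2 on at least one objective.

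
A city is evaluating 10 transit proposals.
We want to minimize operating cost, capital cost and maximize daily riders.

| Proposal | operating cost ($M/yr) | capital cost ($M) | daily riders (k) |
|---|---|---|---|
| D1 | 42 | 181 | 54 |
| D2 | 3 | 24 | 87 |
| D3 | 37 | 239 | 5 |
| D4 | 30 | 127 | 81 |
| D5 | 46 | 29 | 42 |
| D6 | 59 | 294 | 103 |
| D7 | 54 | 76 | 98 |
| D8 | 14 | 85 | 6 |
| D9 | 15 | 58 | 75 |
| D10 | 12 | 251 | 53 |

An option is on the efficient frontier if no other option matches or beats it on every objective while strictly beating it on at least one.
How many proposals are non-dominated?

3

D1: dominated by D2 (operating cost 3≤42, capital cost 24≤181, daily riders 87≥54).
D2: not dominated (best operating cost).
D3: dominated by D2 (operating cost 3≤37, capital cost 24≤239, daily riders 87≥5).
D4: dominated by D2 (operating cost 3≤30, capital cost 24≤127, daily riders 87≥81).
D5: dominated by D2 (operating cost 3≤46, capital cost 24≤29, daily riders 87≥42).
D6: not dominated (best daily riders).
D7: not dominated.
D8: dominated by D2 (operating cost 3≤14, capital cost 24≤85, daily riders 87≥6).
D9: dominated by D2 (operating cost 3≤15, capital cost 24≤58, daily riders 87≥75).
D10: dominated by D2 (operating cost 3≤12, capital cost 24≤251, daily riders 87≥53).
Pareto-optimal: D2, D6, D7 → 3.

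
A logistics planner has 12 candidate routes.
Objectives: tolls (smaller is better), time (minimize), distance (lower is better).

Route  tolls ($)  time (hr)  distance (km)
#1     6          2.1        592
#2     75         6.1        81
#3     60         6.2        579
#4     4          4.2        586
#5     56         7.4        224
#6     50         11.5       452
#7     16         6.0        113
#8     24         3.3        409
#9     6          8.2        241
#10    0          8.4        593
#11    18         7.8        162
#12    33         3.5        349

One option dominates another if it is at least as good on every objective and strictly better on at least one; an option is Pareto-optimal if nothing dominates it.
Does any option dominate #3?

#7 vs #3: tolls 16≤60, time 6.0≤6.2, distance 113≤579 — #7 is at least as good on every objective and strictly better on at least one, so #7 dominates #3.

Yes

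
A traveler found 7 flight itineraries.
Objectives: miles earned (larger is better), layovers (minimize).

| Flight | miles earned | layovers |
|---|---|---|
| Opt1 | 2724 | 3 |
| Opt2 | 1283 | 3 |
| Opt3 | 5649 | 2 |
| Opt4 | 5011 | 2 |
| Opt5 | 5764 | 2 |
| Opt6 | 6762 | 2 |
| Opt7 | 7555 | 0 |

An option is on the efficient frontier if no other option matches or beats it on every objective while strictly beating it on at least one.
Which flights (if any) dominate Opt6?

Opt7: miles earned 7555≥6762, layovers 0≤2 — dominates Opt6.
Others (Opt1, Opt2, Opt3, Opt4, Opt5) are each worse than Opt6 on at least one objective.

Opt7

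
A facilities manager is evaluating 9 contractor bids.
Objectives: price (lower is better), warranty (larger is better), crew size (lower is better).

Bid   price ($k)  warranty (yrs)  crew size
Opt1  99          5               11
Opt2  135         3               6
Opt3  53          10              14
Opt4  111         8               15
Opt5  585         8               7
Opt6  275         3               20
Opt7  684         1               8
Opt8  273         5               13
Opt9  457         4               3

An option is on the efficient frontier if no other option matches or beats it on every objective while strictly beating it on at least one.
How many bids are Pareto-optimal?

Opt1: not dominated.
Opt2: not dominated.
Opt3: not dominated (best price).
Opt4: dominated by Opt3 (price 53≤111, warranty 10≥8, crew size 14≤15).
Opt5: not dominated.
Opt6: dominated by Opt1 (price 99≤275, warranty 5≥3, crew size 11≤20).
Opt7: dominated by Opt2 (price 135≤684, warranty 3≥1, crew size 6≤8).
Opt8: dominated by Opt1 (price 99≤273, warranty 5≥5, crew size 11≤13).
Opt9: not dominated (best crew size).
Pareto-optimal: Opt1, Opt2, Opt3, Opt5, Opt9 → 5.

5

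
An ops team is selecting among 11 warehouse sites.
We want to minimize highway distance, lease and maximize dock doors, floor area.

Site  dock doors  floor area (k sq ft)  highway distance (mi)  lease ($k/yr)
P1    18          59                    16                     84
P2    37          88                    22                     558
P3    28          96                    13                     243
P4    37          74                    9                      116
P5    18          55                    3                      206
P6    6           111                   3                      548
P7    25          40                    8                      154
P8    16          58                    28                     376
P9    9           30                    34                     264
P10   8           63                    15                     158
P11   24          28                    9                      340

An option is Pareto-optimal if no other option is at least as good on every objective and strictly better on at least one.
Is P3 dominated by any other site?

P1: worse on dock doors (18 vs 28).
P2: worse on floor area (88 vs 96).
P4: worse on floor area (74 vs 96).
P5: worse on dock doors (18 vs 28).
P6: worse on dock doors (6 vs 28).
P7: worse on dock doors (25 vs 28).
P8: worse on dock doors (16 vs 28).
P9: worse on dock doors (9 vs 28).
P10: worse on dock doors (8 vs 28).
P11: worse on dock doors (24 vs 28).
No option is at least as good as P3 on every objective and strictly better on one.

No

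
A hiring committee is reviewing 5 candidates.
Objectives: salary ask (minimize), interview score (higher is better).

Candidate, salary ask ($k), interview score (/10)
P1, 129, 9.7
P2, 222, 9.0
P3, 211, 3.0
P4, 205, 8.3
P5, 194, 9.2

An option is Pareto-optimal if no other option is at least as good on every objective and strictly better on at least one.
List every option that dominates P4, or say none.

P1: salary ask 129≤205, interview score 9.7≥8.3 — dominates P4.
P5: salary ask 194≤205, interview score 9.2≥8.3 — dominates P4.
Others (P2, P3) are each worse than P4 on at least one objective.

P1, P5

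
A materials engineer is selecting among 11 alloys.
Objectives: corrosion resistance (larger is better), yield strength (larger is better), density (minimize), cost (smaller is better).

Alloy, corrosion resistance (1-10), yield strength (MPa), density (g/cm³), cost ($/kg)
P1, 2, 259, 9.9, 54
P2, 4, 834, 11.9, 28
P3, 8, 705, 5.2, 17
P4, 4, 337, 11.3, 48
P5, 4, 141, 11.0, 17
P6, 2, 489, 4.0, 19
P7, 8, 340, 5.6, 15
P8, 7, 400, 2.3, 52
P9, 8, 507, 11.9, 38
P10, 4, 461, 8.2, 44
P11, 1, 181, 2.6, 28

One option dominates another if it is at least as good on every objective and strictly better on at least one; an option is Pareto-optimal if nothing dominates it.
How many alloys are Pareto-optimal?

6

P1: dominated by P3 (corrosion resistance 8≥2, yield strength 705≥259, density 5.2≤9.9, cost 17≤54).
P2: not dominated (best yield strength).
P3: not dominated.
P4: dominated by P3 (corrosion resistance 8≥4, yield strength 705≥337, density 5.2≤11.3, cost 17≤48).
P5: dominated by P3 (corrosion resistance 8≥4, yield strength 705≥141, density 5.2≤11.0, cost 17≤17).
P6: not dominated.
P7: not dominated (best cost).
P8: not dominated (best density).
P9: dominated by P3 (corrosion resistance 8≥8, yield strength 705≥507, density 5.2≤11.9, cost 17≤38).
P10: dominated by P3 (corrosion resistance 8≥4, yield strength 705≥461, density 5.2≤8.2, cost 17≤44).
P11: not dominated.
Pareto-optimal: P2, P3, P6, P7, P8, P11 → 6.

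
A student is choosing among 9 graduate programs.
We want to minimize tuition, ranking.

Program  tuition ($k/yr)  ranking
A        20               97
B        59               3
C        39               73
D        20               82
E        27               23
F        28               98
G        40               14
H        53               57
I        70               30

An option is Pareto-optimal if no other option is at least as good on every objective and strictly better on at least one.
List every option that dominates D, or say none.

none

A: worse on ranking (97 vs 82).
B: worse on tuition (59 vs 20).
C: worse on tuition (39 vs 20).
E: worse on tuition (27 vs 20).
F: worse on tuition (28 vs 20).
G: worse on tuition (40 vs 20).
H: worse on tuition (53 vs 20).
I: worse on tuition (70 vs 20).
No option dominates D.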